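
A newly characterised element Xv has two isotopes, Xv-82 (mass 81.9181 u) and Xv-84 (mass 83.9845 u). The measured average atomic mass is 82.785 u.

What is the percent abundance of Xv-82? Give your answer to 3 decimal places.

With x = fraction of Xv-82 (so Xv-84 is 1 − x):
81.9181·x + 83.9845·(1 − x) = 82.785
(81.9181 − 83.9845)·x = 82.785 − 83.9845
x = -1.1995 / -2.0664 = 0.58048 → 58.048% Xv-82, 41.952% Xv-84.

58.048%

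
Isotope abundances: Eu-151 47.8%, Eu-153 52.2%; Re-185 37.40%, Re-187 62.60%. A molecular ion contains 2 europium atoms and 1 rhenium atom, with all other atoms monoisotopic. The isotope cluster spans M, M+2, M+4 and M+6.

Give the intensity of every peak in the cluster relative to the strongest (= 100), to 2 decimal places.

Europium pattern (n=2): 0.228484 : 0.499032 : 0.272484
Rhenium pattern (n=1): 0.3740 : 0.6260
Convolve the two distributions (both contribute in 2-u steps):
  M: 0.228484×0.3740 = 0.085453
  M+2: 0.228484×0.6260 + 0.499032×0.3740 = 0.329669
  M+4: 0.499032×0.6260 + 0.272484×0.3740 = 0.414303
  M+6: 0.272484×0.6260 = 0.170575
Scale to base peak (0.414303) = 100: 20.63 : 79.57 : 100.00 : 41.17

20.63 : 79.57 : 100.00 : 41.17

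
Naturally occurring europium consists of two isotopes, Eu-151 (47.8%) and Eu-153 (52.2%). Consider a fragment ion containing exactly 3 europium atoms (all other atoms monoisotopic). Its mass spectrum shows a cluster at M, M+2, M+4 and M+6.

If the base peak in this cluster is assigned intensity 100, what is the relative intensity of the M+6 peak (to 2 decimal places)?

36.40

Binomial terms of (0.478 + 0.522)^3: M 0.1092, M+2 0.3578, M+4 0.3907, M+6 0.1422 → M+4 is the base peak.
P(M+4) = C(3,2) × 0.478^1 × 0.522^2 = 3 × 0.4780 × 0.272484 = 0.390742 (base)
P(M+6) = C(3,3) × 0.478^0 × 0.522^3 = 1 × 1.0000 × 0.14223665 = 0.142237
Relative intensity = 0.142237 / 0.390742 × 100 = 36.40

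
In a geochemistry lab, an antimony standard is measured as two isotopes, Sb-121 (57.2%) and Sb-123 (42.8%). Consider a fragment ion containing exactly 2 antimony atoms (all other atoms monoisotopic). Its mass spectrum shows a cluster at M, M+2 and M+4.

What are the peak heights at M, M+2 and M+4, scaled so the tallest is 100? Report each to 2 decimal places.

Expanding (0.572 + 0.428)^2:
P(M) = 0.572^2 = 0.327184
P(M+2) = 2 × 0.572^1 × 0.428^1 = 0.489632
P(M+4) = 0.428^2 = 0.183184
The M+2 peak is largest (0.489632); scaling to 100 gives 66.82 : 100.00 : 37.41.

66.82 : 100.00 : 37.41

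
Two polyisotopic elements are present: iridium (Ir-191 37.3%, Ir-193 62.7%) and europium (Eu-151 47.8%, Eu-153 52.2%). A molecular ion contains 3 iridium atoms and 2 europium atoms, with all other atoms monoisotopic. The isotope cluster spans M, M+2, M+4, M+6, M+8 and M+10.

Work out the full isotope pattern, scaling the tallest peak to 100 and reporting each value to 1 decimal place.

Iridium pattern (n=3): 0.05189512 : 0.26170165 : 0.43991135 : 0.24649188
Europium pattern (n=2): 0.228484 : 0.499032 : 0.272484
Convolve the two distributions (both contribute in 2-u steps):
  M: 0.05189512×0.228484 = 0.011857
  M+2: 0.05189512×0.499032 + 0.26170165×0.228484 = 0.085692
  M+4: 0.05189512×0.272484 + 0.26170165×0.499032 + 0.43991135×0.228484 = 0.245251
  M+6: 0.26170165×0.272484 + 0.43991135×0.499032 + 0.24649188×0.228484 = 0.347159
  M+8: 0.43991135×0.272484 + 0.24649188×0.499032 = 0.242876
  M+10: 0.24649188×0.272484 = 0.067165
Scale to base peak (0.347159) = 100: 3.4 : 24.7 : 70.6 : 100.0 : 70.0 : 19.3

3.4 : 24.7 : 70.6 : 100.0 : 70.0 : 19.3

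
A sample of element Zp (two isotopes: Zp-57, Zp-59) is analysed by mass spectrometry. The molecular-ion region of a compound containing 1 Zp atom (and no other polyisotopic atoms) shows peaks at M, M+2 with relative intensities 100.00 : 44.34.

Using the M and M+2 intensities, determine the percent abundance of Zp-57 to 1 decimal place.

69.3%

Let p = fractional abundance of Zp-57. I(M+2)/I(M) = [C(1,1)·p^0·(1−p)] / p^1 = 1·(1−p)/p = 44.34/100.00 = 0.4434
(1−p)/p = 0.4434/1 = 0.4434  ⇒  p = 1/(1 + 0.4434) = 0.6928
Zp-57: 69.3%, Zp-59: 30.7%.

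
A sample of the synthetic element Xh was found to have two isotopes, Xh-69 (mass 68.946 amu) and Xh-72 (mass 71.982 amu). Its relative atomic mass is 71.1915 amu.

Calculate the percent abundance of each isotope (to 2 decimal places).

With x = fraction of Xh-69 (so Xh-72 is 1 − x):
68.946·x + 71.982·(1 − x) = 71.1915
(68.946 − 71.982)·x = 71.1915 − 71.982
x = -0.7905 / -3.036 = 0.26038 → 26.04% Xh-69, 73.96% Xh-72.

Xh-69: 26.04%, Xh-72: 73.96%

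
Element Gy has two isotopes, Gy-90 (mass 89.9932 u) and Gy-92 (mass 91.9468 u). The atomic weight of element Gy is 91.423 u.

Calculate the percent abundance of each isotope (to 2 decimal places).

Writing the weighted mean with unknown fraction x of Gy-90:
89.9932·x + 91.9468·(1 − x) = 91.423
(89.9932 − 91.9468)·x = 91.423 − 91.9468
x = -0.5238 / -1.9536 = 0.26812 → 26.81% Gy-90, 73.19% Gy-92.

Gy-90: 26.81%, Gy-92: 73.19%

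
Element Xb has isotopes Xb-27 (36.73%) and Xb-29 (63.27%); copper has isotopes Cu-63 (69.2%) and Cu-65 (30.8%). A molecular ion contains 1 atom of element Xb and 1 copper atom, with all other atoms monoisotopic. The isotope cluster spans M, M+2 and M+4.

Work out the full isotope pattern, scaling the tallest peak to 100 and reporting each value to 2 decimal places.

46.13 : 100.00 : 35.37

Element Xb pattern (n=1): 0.3673 : 0.6327
Copper pattern (n=1): 0.6920 : 0.3080
Convolve the two distributions (both contribute in 2-u steps):
  M: 0.3673×0.6920 = 0.254172
  M+2: 0.3673×0.3080 + 0.6327×0.6920 = 0.550957
  M+4: 0.6327×0.3080 = 0.194872
Scale to base peak (0.550957) = 100: 46.13 : 100.00 : 35.37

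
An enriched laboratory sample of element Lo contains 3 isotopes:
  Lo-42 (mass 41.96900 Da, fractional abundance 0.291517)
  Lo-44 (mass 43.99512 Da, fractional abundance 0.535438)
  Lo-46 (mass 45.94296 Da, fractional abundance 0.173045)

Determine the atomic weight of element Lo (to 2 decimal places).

43.74 Da

Weight each isotope mass by its fractional abundance: 0.291517 × 41.96900 + 0.535438 × 43.99512 + 0.173045 × 45.94296
= 12.234677 + 23.556659 + 7.950200 = 43.741536 Da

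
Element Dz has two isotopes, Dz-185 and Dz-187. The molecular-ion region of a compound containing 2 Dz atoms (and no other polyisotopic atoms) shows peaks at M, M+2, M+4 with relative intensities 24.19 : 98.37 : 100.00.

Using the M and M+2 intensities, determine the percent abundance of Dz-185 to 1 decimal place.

If p is the fraction of Dz that is Dz-185, then I(M+2)/I(M) = [C(2,1)·p^1·(1−p)] / p^2 = 2·(1−p)/p = 98.37/24.19 = 4.0666
(1−p)/p = 4.0666/2 = 2.0333  ⇒  p = 1/(1 + 2.0333) = 0.3297
Dz-185: 33.0%, Dz-187: 67.0%.

33.0%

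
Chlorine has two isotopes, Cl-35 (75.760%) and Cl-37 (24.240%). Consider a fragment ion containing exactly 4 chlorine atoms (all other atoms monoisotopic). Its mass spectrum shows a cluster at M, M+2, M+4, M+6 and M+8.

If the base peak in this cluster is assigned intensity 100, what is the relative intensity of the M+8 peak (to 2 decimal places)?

Binomial terms of (0.75760 + 0.24240)^4: M 0.3294, M+2 0.4216, M+4 0.2023, M+6 0.0432, M+8 0.0035 → M+2 is the base peak.
P(M+2) = C(4,1) × 0.75760^3 × 0.24240^1 = 4 × 0.4348304 × 0.2424 = 0.421612 (base)
P(M+8) = C(4,4) × 0.75760^0 × 0.24240^4 = 1 × 1.0000 × 0.00345247 = 0.003452
Relative intensity = 0.003452 / 0.421612 × 100 = 0.82

0.82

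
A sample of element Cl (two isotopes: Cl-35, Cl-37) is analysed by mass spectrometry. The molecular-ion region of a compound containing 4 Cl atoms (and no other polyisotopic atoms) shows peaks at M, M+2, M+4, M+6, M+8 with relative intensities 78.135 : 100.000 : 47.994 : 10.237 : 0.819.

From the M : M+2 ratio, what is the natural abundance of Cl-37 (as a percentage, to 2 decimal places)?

Let p = fractional abundance of Cl-35. I(M+2)/I(M) = [C(4,1)·p^3·(1−p)] / p^4 = 4·(1−p)/p = 100.000/78.135 = 1.2798
(1−p)/p = 1.2798/4 = 0.3200  ⇒  p = 1/(1 + 0.3200) = 0.7576
Cl-35: 75.76%, Cl-37: 24.24%.

24.24%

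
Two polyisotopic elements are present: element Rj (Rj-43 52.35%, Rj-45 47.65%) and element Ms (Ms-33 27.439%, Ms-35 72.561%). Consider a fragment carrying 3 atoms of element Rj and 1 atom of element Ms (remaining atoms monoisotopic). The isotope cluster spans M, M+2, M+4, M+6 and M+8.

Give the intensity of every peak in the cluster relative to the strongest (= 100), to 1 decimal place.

Element Rj pattern (n=3): 0.14346635 : 0.39175769 : 0.35658556 : 0.1081904
Element Ms pattern (n=1): 0.27439 : 0.72561
Convolve the two distributions (both contribute in 2-u steps):
  M: 0.14346635×0.27439 = 0.039366
  M+2: 0.14346635×0.72561 + 0.39175769×0.27439 = 0.211595
  M+4: 0.39175769×0.72561 + 0.35658556×0.27439 = 0.382107
  M+6: 0.35658556×0.72561 + 0.1081904×0.27439 = 0.288428
  M+8: 0.1081904×0.72561 = 0.078504
Scale to base peak (0.382107) = 100: 10.3 : 55.4 : 100.0 : 75.5 : 20.5

10.3 : 55.4 : 100.0 : 75.5 : 20.5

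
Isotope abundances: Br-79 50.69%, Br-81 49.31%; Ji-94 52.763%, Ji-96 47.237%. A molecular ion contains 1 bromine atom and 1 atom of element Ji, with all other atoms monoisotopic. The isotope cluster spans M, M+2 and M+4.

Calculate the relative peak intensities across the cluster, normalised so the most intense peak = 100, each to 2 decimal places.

53.53 : 100.00 : 46.62

Bromine pattern (n=1): 0.5069 : 0.4931
Element Ji pattern (n=1): 0.52763 : 0.47237
Convolve the two distributions (both contribute in 2-u steps):
  M: 0.5069×0.52763 = 0.267456
  M+2: 0.5069×0.47237 + 0.4931×0.52763 = 0.499619
  M+4: 0.4931×0.47237 = 0.232926
Scale to base peak (0.499619) = 100: 53.53 : 100.00 : 46.62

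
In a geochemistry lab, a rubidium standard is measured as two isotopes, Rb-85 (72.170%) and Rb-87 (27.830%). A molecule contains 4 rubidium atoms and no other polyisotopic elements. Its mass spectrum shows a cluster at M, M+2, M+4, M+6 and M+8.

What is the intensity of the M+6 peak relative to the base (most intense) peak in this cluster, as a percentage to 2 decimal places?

14.87%

Term probabilities: M 0.2713, M+2 0.4184, M+4 0.2420, M+6 0.0622, M+8 0.0060. Base peak = M+2.
P(M+2) = C(4,1) × 0.72170^3 × 0.27830^1 = 4 × 0.37589809 × 0.2783 = 0.418450 (base)
P(M+6) = C(4,3) × 0.72170^1 × 0.27830^3 = 4 × 0.7217 × 0.02155458 = 0.062224
Relative intensity = 0.062224 / 0.418450 × 100 = 14.87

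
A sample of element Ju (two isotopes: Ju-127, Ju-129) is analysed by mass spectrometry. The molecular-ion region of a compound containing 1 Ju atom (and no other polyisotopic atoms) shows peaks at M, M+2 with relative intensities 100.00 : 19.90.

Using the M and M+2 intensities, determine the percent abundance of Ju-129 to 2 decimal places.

Let p = fractional abundance of Ju-127. I(M+2)/I(M) = [C(1,1)·p^0·(1−p)] / p^1 = 1·(1−p)/p = 19.90/100.00 = 0.1990
(1−p)/p = 0.1990/1 = 0.1990  ⇒  p = 1/(1 + 0.1990) = 0.8340
Ju-127: 83.40%, Ju-129: 16.60%.

16.60%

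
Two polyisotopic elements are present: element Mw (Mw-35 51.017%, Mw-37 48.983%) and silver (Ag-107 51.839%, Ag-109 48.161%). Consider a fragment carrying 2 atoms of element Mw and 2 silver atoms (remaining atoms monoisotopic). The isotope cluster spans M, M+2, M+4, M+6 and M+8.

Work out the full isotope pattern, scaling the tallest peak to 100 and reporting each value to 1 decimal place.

Element Mw pattern (n=2): 0.26027343 : 0.49979314 : 0.23993343
Silver pattern (n=2): 0.26872819 : 0.49932362 : 0.23194819
Convolve the two distributions (both contribute in 2-u steps):
  M: 0.26027343×0.26872819 = 0.069943
  M+2: 0.26027343×0.49932362 + 0.49979314×0.26872819 = 0.264269
  M+4: 0.26027343×0.23194819 + 0.49979314×0.49932362 + 0.23993343×0.26872819 = 0.374405
  M+6: 0.49979314×0.23194819 + 0.23993343×0.49932362 = 0.235731
  M+8: 0.23993343×0.23194819 = 0.055652
Scale to base peak (0.374405) = 100: 18.7 : 70.6 : 100.0 : 63.0 : 14.9

18.7 : 70.6 : 100.0 : 63.0 : 14.9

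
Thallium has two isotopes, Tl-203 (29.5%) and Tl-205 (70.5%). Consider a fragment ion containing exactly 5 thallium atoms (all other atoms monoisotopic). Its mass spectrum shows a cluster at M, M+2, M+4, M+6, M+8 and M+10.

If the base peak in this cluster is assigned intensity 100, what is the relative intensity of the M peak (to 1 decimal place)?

0.6

Binomial terms of (0.295 + 0.705)^5: M 0.0022, M+2 0.0267, M+4 0.1276, M+6 0.3049, M+8 0.3644, M+10 0.1742 → M+8 is the base peak.
P(M+8) = C(5,4) × 0.295^1 × 0.705^4 = 5 × 0.2950 × 0.24703385 = 0.364375 (base)
P(M) = C(5,0) × 0.295^5 × 0.705^0 = 1 × 0.00223414 × 1.0000 = 0.002234
Relative intensity = 0.002234 / 0.364375 × 100 = 0.6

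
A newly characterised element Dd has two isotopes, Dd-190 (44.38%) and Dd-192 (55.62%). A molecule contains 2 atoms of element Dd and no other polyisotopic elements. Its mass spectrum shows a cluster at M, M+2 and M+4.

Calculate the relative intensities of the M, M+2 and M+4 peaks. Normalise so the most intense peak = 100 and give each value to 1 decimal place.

The 2 Dd atoms are independent, so intensities follow the terms of (0.4438 + 0.5562)^2.
P(M) = 0.4438^2 = 0.196958
P(M+2) = 2 × 0.4438^1 × 0.5562^1 = 0.493683
P(M+4) = 0.5562^2 = 0.309358
The M+2 peak is largest (0.493683); scaling to 100 gives 39.9 : 100.0 : 62.7.

39.9 : 100.0 : 62.7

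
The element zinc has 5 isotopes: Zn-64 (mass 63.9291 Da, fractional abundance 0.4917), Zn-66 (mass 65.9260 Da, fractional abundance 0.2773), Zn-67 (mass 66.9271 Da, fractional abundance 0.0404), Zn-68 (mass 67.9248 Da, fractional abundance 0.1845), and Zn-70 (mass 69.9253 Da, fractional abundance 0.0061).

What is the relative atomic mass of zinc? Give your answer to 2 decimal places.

65.38 Da

Weight each isotope mass by its fractional abundance: 0.4917 × 63.9291 + 0.2773 × 65.9260 + 0.0404 × 66.9271 + 0.1845 × 67.9248 + 0.0061 × 69.9253
= 31.43394 + 18.28128 + 2.70385 + 12.53213 + 0.42654 = 65.37774 Da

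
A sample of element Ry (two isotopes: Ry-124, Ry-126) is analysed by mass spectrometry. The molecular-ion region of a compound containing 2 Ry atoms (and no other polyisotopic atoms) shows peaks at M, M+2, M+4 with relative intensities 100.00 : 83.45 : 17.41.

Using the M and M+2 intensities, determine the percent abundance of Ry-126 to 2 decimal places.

29.44%

If p is the fraction of Ry that is Ry-124, then I(M+2)/I(M) = [C(2,1)·p^1·(1−p)] / p^2 = 2·(1−p)/p = 83.45/100.00 = 0.8345
(1−p)/p = 0.8345/2 = 0.4173  ⇒  p = 1/(1 + 0.4173) = 0.7056
Ry-124: 70.56%, Ry-126: 29.44%.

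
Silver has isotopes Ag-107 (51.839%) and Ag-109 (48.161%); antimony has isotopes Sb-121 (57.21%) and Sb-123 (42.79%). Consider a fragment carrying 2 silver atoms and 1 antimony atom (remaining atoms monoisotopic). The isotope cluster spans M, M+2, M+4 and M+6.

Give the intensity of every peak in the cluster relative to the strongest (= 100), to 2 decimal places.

Silver pattern (n=2): 0.26872819 : 0.49932362 : 0.23194819
Antimony pattern (n=1): 0.5721 : 0.4279
Convolve the two distributions (both contribute in 2-u steps):
  M: 0.26872819×0.5721 = 0.153739
  M+2: 0.26872819×0.4279 + 0.49932362×0.5721 = 0.400652
  M+4: 0.49932362×0.4279 + 0.23194819×0.5721 = 0.346358
  M+6: 0.23194819×0.4279 = 0.099251
Scale to base peak (0.400652) = 100: 38.37 : 100.00 : 86.45 : 24.77

38.37 : 100.00 : 86.45 : 24.77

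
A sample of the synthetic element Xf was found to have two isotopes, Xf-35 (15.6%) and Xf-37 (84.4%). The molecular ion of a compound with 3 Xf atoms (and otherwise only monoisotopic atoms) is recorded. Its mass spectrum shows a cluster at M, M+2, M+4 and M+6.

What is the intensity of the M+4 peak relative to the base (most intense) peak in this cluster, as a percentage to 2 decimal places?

(0.156 + 0.844)^3 gives M 0.0038, M+2 0.0616, M+4 0.3334, M+6 0.6012; the largest is M+6.
P(M+6) = C(3,3) × 0.156^0 × 0.844^3 = 1 × 1.0000 × 0.60121158 = 0.601212 (base)
P(M+4) = C(3,2) × 0.156^1 × 0.844^2 = 3 × 0.1560 × 0.712336 = 0.333373
Relative intensity = 0.333373 / 0.601212 × 100 = 55.45

55.45%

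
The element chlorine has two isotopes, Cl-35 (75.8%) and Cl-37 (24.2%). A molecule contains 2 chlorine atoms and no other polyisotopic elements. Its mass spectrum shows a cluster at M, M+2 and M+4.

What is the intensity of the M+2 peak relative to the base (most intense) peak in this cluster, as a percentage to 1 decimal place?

Term probabilities: M 0.5746, M+2 0.3669, M+4 0.0586. Base peak = M.
P(M) = C(2,0) × 0.758^2 × 0.242^0 = 1 × 0.574564 × 1.0000 = 0.574564 (base)
P(M+2) = C(2,1) × 0.758^1 × 0.242^1 = 2 × 0.7580 × 0.2420 = 0.366872
Relative intensity = 0.366872 / 0.574564 × 100 = 63.9

63.9%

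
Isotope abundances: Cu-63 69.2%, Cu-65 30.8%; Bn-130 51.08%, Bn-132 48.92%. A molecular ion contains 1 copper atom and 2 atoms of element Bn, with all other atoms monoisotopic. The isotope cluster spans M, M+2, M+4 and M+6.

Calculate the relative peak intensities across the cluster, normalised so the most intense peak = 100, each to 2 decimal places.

42.36 : 100.00 : 74.97 : 17.29

Copper pattern (n=1): 0.6920 : 0.3080
Element Bn pattern (n=2): 0.26091664 : 0.49976672 : 0.23931664
Convolve the two distributions (both contribute in 2-u steps):
  M: 0.6920×0.26091664 = 0.180554
  M+2: 0.6920×0.49976672 + 0.3080×0.26091664 = 0.426201
  M+4: 0.6920×0.23931664 + 0.3080×0.49976672 = 0.319535
  M+6: 0.3080×0.23931664 = 0.073710
Scale to base peak (0.426201) = 100: 42.36 : 100.00 : 74.97 : 17.29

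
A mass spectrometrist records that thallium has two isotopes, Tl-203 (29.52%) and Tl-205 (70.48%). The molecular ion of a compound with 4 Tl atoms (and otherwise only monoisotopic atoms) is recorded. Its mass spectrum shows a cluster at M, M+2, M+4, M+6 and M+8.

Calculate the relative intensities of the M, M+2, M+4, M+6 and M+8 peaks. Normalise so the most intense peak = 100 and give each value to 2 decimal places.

1.84 : 17.54 : 62.83 : 100.00 : 59.69

Each Tl atom is independently Tl-203 (p = 0.2952) or Tl-205 (q = 0.7048); the cluster is the binomial expansion (p + q)^4.
P(M) = 0.2952^4 = 0.007594
P(M+2) = 4 × 0.2952^3 × 0.7048^1 = 0.072523
P(M+4) = 6 × 0.2952^2 × 0.7048^2 = 0.259726
P(M+6) = 4 × 0.2952^1 × 0.7048^3 = 0.413403
P(M+8) = 0.7048^4 = 0.246754
The M+6 peak is largest (0.413403); scaling to 100 gives 1.84 : 17.54 : 62.83 : 100.00 : 59.69.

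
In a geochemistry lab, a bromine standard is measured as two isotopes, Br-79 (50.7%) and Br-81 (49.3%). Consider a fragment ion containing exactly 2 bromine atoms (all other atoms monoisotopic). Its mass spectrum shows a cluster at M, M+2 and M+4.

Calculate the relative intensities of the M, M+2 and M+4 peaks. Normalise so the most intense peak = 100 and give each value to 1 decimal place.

51.4 : 100.0 : 48.6

Each Br atom is independently Br-79 (p = 0.507) or Br-81 (q = 0.493); the cluster is the binomial expansion (p + q)^2.
P(M) = 0.507^2 = 0.257049
P(M+2) = 2 × 0.507^1 × 0.493^1 = 0.499902
P(M+4) = 0.493^2 = 0.243049
The M+2 peak is largest (0.499902); scaling to 100 gives 51.4 : 100.0 : 48.6.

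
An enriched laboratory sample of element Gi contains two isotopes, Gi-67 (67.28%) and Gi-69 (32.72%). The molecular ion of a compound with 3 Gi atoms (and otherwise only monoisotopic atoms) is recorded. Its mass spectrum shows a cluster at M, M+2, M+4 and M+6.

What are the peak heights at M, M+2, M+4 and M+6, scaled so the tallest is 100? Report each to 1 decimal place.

The 3 Gi atoms are independent, so intensities follow the terms of (0.6728 + 0.3272)^3.
P(M) = 0.6728^3 = 0.304550
P(M+2) = 3 × 0.6728^2 × 0.3272^1 = 0.444331
P(M+4) = 3 × 0.6728^1 × 0.3272^2 = 0.216090
P(M+6) = 0.3272^3 = 0.035030
The M+2 peak is largest (0.444331); scaling to 100 gives 68.5 : 100.0 : 48.6 : 7.9.

68.5 : 100.0 : 48.6 : 7.9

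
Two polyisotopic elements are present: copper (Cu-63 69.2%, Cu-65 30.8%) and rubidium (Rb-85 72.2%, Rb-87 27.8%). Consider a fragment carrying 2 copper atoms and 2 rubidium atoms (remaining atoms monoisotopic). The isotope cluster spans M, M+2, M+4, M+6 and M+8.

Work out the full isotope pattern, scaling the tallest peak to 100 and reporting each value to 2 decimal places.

60.23 : 100.00 : 62.15 : 17.14 : 1.77

Copper pattern (n=2): 0.478864 : 0.426272 : 0.094864
Rubidium pattern (n=2): 0.521284 : 0.401432 : 0.077284
Convolve the two distributions (both contribute in 2-u steps):
  M: 0.478864×0.521284 = 0.249624
  M+2: 0.478864×0.401432 + 0.426272×0.521284 = 0.414440
  M+4: 0.478864×0.077284 + 0.426272×0.401432 + 0.094864×0.521284 = 0.257579
  M+6: 0.426272×0.077284 + 0.094864×0.401432 = 0.071025
  M+8: 0.094864×0.077284 = 0.007331
Scale to base peak (0.414440) = 100: 60.23 : 100.00 : 62.15 : 17.14 : 1.77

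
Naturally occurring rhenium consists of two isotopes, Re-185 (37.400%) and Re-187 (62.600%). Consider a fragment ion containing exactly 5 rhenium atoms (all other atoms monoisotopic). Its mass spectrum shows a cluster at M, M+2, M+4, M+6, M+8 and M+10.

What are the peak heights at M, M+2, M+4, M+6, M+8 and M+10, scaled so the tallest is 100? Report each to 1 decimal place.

Each Re atom is independently Re-185 (p = 0.37400) or Re-187 (q = 0.62600); the cluster is the binomial expansion (p + q)^5.
P(M) = 0.37400^5 = 0.007317
P(M+2) = 5 × 0.37400^4 × 0.62600^1 = 0.061239
P(M+4) = 10 × 0.37400^3 × 0.62600^2 = 0.205005
P(M+6) = 10 × 0.37400^2 × 0.62600^3 = 0.343136
P(M+8) = 5 × 0.37400^1 × 0.62600^4 = 0.287170
P(M+10) = 0.62600^5 = 0.096133
The M+6 peak is largest (0.343136); scaling to 100 gives 2.1 : 17.8 : 59.7 : 100.0 : 83.7 : 28.0.

2.1 : 17.8 : 59.7 : 100.0 : 83.7 : 28.0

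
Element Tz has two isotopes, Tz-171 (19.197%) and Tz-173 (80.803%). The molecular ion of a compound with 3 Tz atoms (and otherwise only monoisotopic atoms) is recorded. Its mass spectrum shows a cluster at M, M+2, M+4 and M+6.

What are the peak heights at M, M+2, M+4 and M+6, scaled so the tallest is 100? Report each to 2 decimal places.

Expanding (0.19197 + 0.80803)^3:
P(M) = 0.19197^3 = 0.007075
P(M+2) = 3 × 0.19197^2 × 0.80803^1 = 0.089334
P(M+4) = 3 × 0.19197^1 × 0.80803^2 = 0.376019
P(M+6) = 0.80803^3 = 0.527573
The M+6 peak is largest (0.527573); scaling to 100 gives 1.34 : 16.93 : 71.27 : 100.00.

1.34 : 16.93 : 71.27 : 100.00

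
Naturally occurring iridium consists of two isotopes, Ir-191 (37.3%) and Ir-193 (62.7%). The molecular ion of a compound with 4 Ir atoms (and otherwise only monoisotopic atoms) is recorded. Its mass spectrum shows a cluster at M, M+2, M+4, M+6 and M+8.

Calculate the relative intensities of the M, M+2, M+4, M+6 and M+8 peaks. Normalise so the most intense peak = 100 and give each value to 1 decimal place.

5.3 : 35.4 : 89.2 : 100.0 : 42.0

Each Ir atom is independently Ir-191 (p = 0.373) or Ir-193 (q = 0.627); the cluster is the binomial expansion (p + q)^4.
P(M) = 0.373^4 = 0.019357
P(M+2) = 4 × 0.373^3 × 0.627^1 = 0.130153
P(M+4) = 6 × 0.373^2 × 0.627^2 = 0.328174
P(M+6) = 4 × 0.373^1 × 0.627^3 = 0.367766
P(M+8) = 0.627^4 = 0.154550
The M+6 peak is largest (0.367766); scaling to 100 gives 5.3 : 35.4 : 89.2 : 100.0 : 42.0.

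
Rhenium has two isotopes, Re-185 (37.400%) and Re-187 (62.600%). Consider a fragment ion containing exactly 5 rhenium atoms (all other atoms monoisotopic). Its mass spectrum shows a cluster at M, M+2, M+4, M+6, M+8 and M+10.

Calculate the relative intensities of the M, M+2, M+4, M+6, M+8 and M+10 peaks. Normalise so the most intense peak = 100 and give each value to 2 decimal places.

Each Re atom is independently Re-185 (p = 0.37400) or Re-187 (q = 0.62600); the cluster is the binomial expansion (p + q)^5.
P(M) = 0.37400^5 = 0.007317
P(M+2) = 5 × 0.37400^4 × 0.62600^1 = 0.061239
P(M+4) = 10 × 0.37400^3 × 0.62600^2 = 0.205005
P(M+6) = 10 × 0.37400^2 × 0.62600^3 = 0.343136
P(M+8) = 5 × 0.37400^1 × 0.62600^4 = 0.287170
P(M+10) = 0.62600^5 = 0.096133
The M+6 peak is largest (0.343136); scaling to 100 gives 2.13 : 17.85 : 59.74 : 100.00 : 83.69 : 28.02.

2.13 : 17.85 : 59.74 : 100.00 : 83.69 : 28.02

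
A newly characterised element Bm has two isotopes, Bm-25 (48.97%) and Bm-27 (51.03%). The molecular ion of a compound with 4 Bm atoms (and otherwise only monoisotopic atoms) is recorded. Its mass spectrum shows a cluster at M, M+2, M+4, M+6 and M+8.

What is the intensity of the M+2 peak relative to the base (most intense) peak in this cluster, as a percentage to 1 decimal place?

64.0%

Binomial terms of (0.4897 + 0.5103)^4: M 0.0575, M+2 0.2397, M+4 0.3747, M+6 0.2603, M+8 0.0678 → M+4 is the base peak.
P(M+4) = C(4,2) × 0.4897^2 × 0.5103^2 = 6 × 0.23980609 × 0.26040609 = 0.374682 (base)
P(M+2) = C(4,1) × 0.4897^3 × 0.5103^1 = 4 × 0.11743304 × 0.5103 = 0.239704
Relative intensity = 0.239704 / 0.374682 × 100 = 64.0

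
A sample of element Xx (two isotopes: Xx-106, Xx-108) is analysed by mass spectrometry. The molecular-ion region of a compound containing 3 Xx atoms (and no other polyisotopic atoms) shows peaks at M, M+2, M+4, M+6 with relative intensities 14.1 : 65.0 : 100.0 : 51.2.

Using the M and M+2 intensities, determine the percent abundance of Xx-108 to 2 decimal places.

60.58%

If p is the fraction of Xx that is Xx-106, then I(M+2)/I(M) = [C(3,1)·p^2·(1−p)] / p^3 = 3·(1−p)/p = 65.0/14.1 = 4.6099
(1−p)/p = 4.6099/3 = 1.5366  ⇒  p = 1/(1 + 1.5366) = 0.3942
Xx-106: 39.42%, Xx-108: 60.58%.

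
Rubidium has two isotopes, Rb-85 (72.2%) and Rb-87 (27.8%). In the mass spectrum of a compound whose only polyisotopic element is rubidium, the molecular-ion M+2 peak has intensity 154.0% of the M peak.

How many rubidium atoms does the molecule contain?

4

For n independent Rb atoms, I(M+2)/I(M) = n · (abundance Rb-87) / (abundance Rb-85) = n · 0.278/0.722.
n = 1.540 × 0.722/0.278 = 4.00 ≈ 4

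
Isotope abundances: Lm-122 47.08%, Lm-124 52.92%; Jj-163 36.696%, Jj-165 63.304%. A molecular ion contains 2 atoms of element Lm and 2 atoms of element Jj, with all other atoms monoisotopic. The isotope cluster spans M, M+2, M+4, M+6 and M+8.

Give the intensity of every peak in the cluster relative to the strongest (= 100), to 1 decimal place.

Element Lm pattern (n=2): 0.22165264 : 0.49829472 : 0.28005264
Element Jj pattern (n=2): 0.13465964 : 0.46460072 : 0.40073964
Convolve the two distributions (both contribute in 2-u steps):
  M: 0.22165264×0.13465964 = 0.029848
  M+2: 0.22165264×0.46460072 + 0.49829472×0.13465964 = 0.170080
  M+4: 0.22165264×0.40073964 + 0.49829472×0.46460072 + 0.28005264×0.13465964 = 0.358045
  M+6: 0.49829472×0.40073964 + 0.28005264×0.46460072 = 0.329799
  M+8: 0.28005264×0.40073964 = 0.112228
Scale to base peak (0.358045) = 100: 8.3 : 47.5 : 100.0 : 92.1 : 31.3

8.3 : 47.5 : 100.0 : 92.1 : 31.3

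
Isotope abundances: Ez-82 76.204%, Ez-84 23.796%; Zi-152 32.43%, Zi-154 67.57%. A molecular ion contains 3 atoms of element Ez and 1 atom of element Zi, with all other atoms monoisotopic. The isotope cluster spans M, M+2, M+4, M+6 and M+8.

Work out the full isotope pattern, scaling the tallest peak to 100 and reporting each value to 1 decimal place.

33.1 : 100.0 : 74.3 : 21.2 : 2.1

Element Ez pattern (n=3): 0.44252041 : 0.41455366 : 0.12945146 : 0.01347448
Element Zi pattern (n=1): 0.3243 : 0.6757
Convolve the two distributions (both contribute in 2-u steps):
  M: 0.44252041×0.3243 = 0.143509
  M+2: 0.44252041×0.6757 + 0.41455366×0.3243 = 0.433451
  M+4: 0.41455366×0.6757 + 0.12945146×0.3243 = 0.322095
  M+6: 0.12945146×0.6757 + 0.01347448×0.3243 = 0.091840
  M+8: 0.01347448×0.6757 = 0.009105
Scale to base peak (0.433451) = 100: 33.1 : 100.0 : 74.3 : 21.2 : 2.1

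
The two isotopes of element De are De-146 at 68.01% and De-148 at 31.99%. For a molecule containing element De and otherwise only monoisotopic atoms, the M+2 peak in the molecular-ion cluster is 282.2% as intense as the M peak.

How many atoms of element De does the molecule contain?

For n independent De atoms, I(M+2)/I(M) = n · (abundance De-148) / (abundance De-146) = n · 0.3199/0.6801.
n = 2.822 × 0.6801/0.3199 = 6.00 ≈ 6

6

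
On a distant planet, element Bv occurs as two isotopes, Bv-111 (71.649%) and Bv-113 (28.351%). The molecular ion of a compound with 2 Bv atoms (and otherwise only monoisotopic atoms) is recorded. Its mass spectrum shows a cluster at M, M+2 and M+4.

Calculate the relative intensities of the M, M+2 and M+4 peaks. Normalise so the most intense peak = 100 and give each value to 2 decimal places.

Expanding (0.71649 + 0.28351)^2:
P(M) = 0.71649^2 = 0.513358
P(M+2) = 2 × 0.71649^1 × 0.28351^1 = 0.406264
P(M+4) = 0.28351^2 = 0.080378
The M peak is largest (0.513358); scaling to 100 gives 100.00 : 79.14 : 15.66.

100.00 : 79.14 : 15.66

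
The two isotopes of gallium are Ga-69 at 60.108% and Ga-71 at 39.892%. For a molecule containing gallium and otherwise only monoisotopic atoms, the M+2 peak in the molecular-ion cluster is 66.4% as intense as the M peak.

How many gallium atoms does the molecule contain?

For n independent Ga atoms, I(M+2)/I(M) = n · (abundance Ga-71) / (abundance Ga-69) = n · 0.39892/0.60108.
n = 0.664 × 0.60108/0.39892 = 1.00 ≈ 1

1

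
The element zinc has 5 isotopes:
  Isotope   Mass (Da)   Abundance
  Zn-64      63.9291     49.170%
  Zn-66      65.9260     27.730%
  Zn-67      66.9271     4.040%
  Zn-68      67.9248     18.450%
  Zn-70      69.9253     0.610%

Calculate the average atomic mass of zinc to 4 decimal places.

65.3777 Da

The abundance-weighted mean is 0.49170 × 63.9291 + 0.27730 × 65.9260 + 0.04040 × 66.9271 + 0.18450 × 67.9248 + 0.00610 × 69.9253
= 31.43394 + 18.28128 + 2.70385 + 12.53213 + 0.42654 = 65.37774 Da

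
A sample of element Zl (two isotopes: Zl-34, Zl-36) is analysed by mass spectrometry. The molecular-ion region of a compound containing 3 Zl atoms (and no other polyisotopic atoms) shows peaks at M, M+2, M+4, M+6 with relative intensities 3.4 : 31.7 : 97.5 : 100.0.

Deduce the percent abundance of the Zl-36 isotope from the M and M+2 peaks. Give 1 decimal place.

Let p = fractional abundance of Zl-34. I(M+2)/I(M) = [C(3,1)·p^2·(1−p)] / p^3 = 3·(1−p)/p = 31.7/3.4 = 9.3235
(1−p)/p = 9.3235/3 = 3.1078  ⇒  p = 1/(1 + 3.1078) = 0.2434
Zl-34: 24.3%, Zl-36: 75.7%.

75.7%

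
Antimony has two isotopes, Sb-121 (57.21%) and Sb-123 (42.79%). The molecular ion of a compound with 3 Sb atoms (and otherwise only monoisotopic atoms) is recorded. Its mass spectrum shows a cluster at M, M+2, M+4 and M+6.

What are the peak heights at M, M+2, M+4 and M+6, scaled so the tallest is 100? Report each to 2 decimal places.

44.57 : 100.00 : 74.79 : 18.65

Each Sb atom is independently Sb-121 (p = 0.5721) or Sb-123 (q = 0.4279); the cluster is the binomial expansion (p + q)^3.
P(M) = 0.5721^3 = 0.187247
P(M+2) = 3 × 0.5721^2 × 0.4279^1 = 0.420153
P(M+4) = 3 × 0.5721^1 × 0.4279^2 = 0.314252
P(M+6) = 0.4279^3 = 0.078348
The M+2 peak is largest (0.420153); scaling to 100 gives 44.57 : 100.00 : 74.79 : 18.65.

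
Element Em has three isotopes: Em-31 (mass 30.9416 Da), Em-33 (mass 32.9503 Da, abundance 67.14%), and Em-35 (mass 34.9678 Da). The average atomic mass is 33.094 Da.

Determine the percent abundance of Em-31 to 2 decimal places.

12.90%

Let x and y be the fractions of Em-31 and Em-35. Then x + y = 1 − 0.6714 = 0.3286 and 30.9416x + 34.9678y = 33.094 − 0.6714×32.9503 = 10.97116858.
Substituting: 30.9416x + 34.9678(0.3286 − x) = 10.97116858
(30.9416 − 34.9678)x = -0.5192505  ⇒  x = 0.12897, y = 0.19963
Em-31: 12.90%, Em-35: 19.96%.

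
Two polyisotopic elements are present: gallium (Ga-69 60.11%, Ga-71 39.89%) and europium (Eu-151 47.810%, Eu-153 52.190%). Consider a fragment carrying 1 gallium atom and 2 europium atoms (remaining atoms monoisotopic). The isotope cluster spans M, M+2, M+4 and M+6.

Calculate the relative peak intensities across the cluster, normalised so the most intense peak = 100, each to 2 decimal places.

Gallium pattern (n=1): 0.6011 : 0.3989
Europium pattern (n=2): 0.22857961 : 0.49904078 : 0.27237961
Convolve the two distributions (both contribute in 2-u steps):
  M: 0.6011×0.22857961 = 0.137399
  M+2: 0.6011×0.49904078 + 0.3989×0.22857961 = 0.391154
  M+4: 0.6011×0.27237961 + 0.3989×0.49904078 = 0.362795
  M+6: 0.3989×0.27237961 = 0.108652
Scale to base peak (0.391154) = 100: 35.13 : 100.00 : 92.75 : 27.78

35.13 : 100.00 : 92.75 : 27.78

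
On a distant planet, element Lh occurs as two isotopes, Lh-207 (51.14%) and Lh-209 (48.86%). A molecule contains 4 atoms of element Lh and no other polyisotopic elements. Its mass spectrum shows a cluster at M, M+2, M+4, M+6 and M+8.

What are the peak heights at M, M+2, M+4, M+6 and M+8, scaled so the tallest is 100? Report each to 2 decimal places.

Each Lh atom is independently Lh-207 (p = 0.5114) or Lh-209 (q = 0.4886); the cluster is the binomial expansion (p + q)^4.
P(M) = 0.5114^4 = 0.068398
P(M+2) = 4 × 0.5114^3 × 0.4886^1 = 0.261394
P(M+4) = 6 × 0.5114^2 × 0.4886^2 = 0.374610
P(M+6) = 4 × 0.5114^1 × 0.4886^3 = 0.238606
P(M+8) = 0.4886^4 = 0.056992
The M+4 peak is largest (0.374610); scaling to 100 gives 18.26 : 69.78 : 100.00 : 63.69 : 15.21.

18.26 : 69.78 : 100.00 : 63.69 : 15.21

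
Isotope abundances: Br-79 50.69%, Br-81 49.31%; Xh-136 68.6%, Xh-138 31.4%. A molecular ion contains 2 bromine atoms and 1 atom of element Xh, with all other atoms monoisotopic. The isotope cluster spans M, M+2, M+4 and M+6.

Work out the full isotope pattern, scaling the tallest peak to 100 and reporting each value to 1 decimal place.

Bromine pattern (n=2): 0.25694761 : 0.49990478 : 0.24314761
Element Xh pattern (n=1): 0.6860 : 0.3140
Convolve the two distributions (both contribute in 2-u steps):
  M: 0.25694761×0.6860 = 0.176266
  M+2: 0.25694761×0.3140 + 0.49990478×0.6860 = 0.423616
  M+4: 0.49990478×0.3140 + 0.24314761×0.6860 = 0.323769
  M+6: 0.24314761×0.3140 = 0.076348
Scale to base peak (0.423616) = 100: 41.6 : 100.0 : 76.4 : 18.0

41.6 : 100.0 : 76.4 : 18.0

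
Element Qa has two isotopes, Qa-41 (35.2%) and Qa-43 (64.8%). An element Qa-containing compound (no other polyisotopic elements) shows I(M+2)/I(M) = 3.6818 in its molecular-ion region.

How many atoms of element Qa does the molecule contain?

The M+2/M ratio from n Qa atoms is n · q/p = n · 0.648/0.352.
n = 3.6818 × 0.352/0.648 = 2.00 ≈ 2

2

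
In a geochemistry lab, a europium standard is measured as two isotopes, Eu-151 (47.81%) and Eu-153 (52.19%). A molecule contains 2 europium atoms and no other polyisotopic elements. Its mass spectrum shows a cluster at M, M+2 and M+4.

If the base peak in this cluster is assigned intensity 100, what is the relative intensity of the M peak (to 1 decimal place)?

Term probabilities: M 0.2286, M+2 0.4990, M+4 0.2724. Base peak = M+2.
P(M+2) = C(2,1) × 0.4781^1 × 0.5219^1 = 2 × 0.4781 × 0.5219 = 0.499041 (base)
P(M) = C(2,0) × 0.4781^2 × 0.5219^0 = 1 × 0.22857961 × 1.0000 = 0.228580
Relative intensity = 0.228580 / 0.499041 × 100 = 45.8

45.8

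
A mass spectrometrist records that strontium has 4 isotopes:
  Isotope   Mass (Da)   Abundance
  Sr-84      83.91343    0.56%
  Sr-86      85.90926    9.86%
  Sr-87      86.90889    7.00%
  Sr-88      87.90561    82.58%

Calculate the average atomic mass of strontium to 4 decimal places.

Average mass = Σ (abundance × isotope mass) = 0.0056 × 83.91343 + 0.0986 × 85.90926 + 0.0700 × 86.90889 + 0.8258 × 87.90561
= 0.469915 + 8.470653 + 6.083622 + 72.592453 = 87.616643 Da

87.6166 Da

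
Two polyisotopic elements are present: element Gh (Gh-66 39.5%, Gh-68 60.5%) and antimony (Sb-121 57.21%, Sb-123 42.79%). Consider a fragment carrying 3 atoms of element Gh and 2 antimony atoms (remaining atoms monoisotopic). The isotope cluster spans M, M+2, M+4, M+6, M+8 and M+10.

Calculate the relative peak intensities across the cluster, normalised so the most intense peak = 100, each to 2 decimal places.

5.99 : 36.49 : 86.70 : 100.00 : 55.79 : 12.04

Element Gh pattern (n=3): 0.06162988 : 0.28318538 : 0.43373963 : 0.22144512
Antimony pattern (n=2): 0.32729841 : 0.48960318 : 0.18309841
Convolve the two distributions (both contribute in 2-u steps):
  M: 0.06162988×0.32729841 = 0.020171
  M+2: 0.06162988×0.48960318 + 0.28318538×0.32729841 = 0.122860
  M+4: 0.06162988×0.18309841 + 0.28318538×0.48960318 + 0.43373963×0.32729841 = 0.291895
  M+6: 0.28318538×0.18309841 + 0.43373963×0.48960318 + 0.22144512×0.32729841 = 0.336690
  M+8: 0.43373963×0.18309841 + 0.22144512×0.48960318 = 0.187837
  M+10: 0.22144512×0.18309841 = 0.040546
Scale to base peak (0.336690) = 100: 5.99 : 36.49 : 86.70 : 100.00 : 55.79 : 12.04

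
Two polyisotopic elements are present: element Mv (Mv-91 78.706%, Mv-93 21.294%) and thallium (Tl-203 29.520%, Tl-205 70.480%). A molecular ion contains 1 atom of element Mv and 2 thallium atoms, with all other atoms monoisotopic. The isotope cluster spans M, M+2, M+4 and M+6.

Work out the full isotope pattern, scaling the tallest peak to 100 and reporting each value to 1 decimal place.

Element Mv pattern (n=1): 0.78706 : 0.21294
Thallium pattern (n=2): 0.08714304 : 0.41611392 : 0.49674304
Convolve the two distributions (both contribute in 2-u steps):
  M: 0.78706×0.08714304 = 0.068587
  M+2: 0.78706×0.41611392 + 0.21294×0.08714304 = 0.346063
  M+4: 0.78706×0.49674304 + 0.21294×0.41611392 = 0.479574
  M+6: 0.21294×0.49674304 = 0.105776
Scale to base peak (0.479574) = 100: 14.3 : 72.2 : 100.0 : 22.1

14.3 : 72.2 : 100.0 : 22.1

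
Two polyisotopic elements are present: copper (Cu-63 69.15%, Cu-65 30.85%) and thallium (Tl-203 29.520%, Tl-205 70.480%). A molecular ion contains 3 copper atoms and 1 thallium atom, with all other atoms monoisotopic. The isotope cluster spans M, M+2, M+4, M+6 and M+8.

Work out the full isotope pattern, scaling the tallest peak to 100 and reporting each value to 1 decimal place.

26.4 : 98.2 : 100.0 : 39.9 : 5.6

Copper pattern (n=3): 0.33065611 : 0.44254842 : 0.19743483 : 0.02936064
Thallium pattern (n=1): 0.2952 : 0.7048
Convolve the two distributions (both contribute in 2-u steps):
  M: 0.33065611×0.2952 = 0.097610
  M+2: 0.33065611×0.7048 + 0.44254842×0.2952 = 0.363687
  M+4: 0.44254842×0.7048 + 0.19743483×0.2952 = 0.370191
  M+6: 0.19743483×0.7048 + 0.02936064×0.2952 = 0.147819
  M+8: 0.02936064×0.7048 = 0.020693
Scale to base peak (0.370191) = 100: 26.4 : 98.2 : 100.0 : 39.9 : 5.6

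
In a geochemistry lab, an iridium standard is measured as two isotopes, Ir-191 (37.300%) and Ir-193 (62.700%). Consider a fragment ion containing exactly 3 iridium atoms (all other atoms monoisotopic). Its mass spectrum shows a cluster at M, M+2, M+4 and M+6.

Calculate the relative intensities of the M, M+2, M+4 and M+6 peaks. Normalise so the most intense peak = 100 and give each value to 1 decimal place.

11.8 : 59.5 : 100.0 : 56.0

Each Ir atom is independently Ir-191 (p = 0.37300) or Ir-193 (q = 0.62700); the cluster is the binomial expansion (p + q)^3.
P(M) = 0.37300^3 = 0.051895
P(M+2) = 3 × 0.37300^2 × 0.62700^1 = 0.261702
P(M+4) = 3 × 0.37300^1 × 0.62700^2 = 0.439911
P(M+6) = 0.62700^3 = 0.246492
The M+4 peak is largest (0.439911); scaling to 100 gives 11.8 : 59.5 : 100.0 : 56.0.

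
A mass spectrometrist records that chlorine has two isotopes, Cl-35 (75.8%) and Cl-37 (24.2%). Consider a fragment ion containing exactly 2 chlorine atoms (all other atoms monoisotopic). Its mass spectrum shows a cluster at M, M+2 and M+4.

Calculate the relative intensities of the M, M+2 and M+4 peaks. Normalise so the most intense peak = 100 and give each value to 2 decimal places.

Each Cl atom is independently Cl-35 (p = 0.758) or Cl-37 (q = 0.242); the cluster is the binomial expansion (p + q)^2.
P(M) = 0.758^2 = 0.574564
P(M+2) = 2 × 0.758^1 × 0.242^1 = 0.366872
P(M+4) = 0.242^2 = 0.058564
The M peak is largest (0.574564); scaling to 100 gives 100.00 : 63.85 : 10.19.

100.00 : 63.85 : 10.19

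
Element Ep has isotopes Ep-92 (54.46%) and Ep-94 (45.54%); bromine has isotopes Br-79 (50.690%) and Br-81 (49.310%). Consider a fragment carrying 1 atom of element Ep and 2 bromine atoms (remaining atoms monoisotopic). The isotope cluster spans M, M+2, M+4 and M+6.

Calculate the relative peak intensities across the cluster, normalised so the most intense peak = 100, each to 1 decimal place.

35.9 : 100.0 : 92.5 : 28.4

Element Ep pattern (n=1): 0.5446 : 0.4554
Bromine pattern (n=2): 0.25694761 : 0.49990478 : 0.24314761
Convolve the two distributions (both contribute in 2-u steps):
  M: 0.5446×0.25694761 = 0.139934
  M+2: 0.5446×0.49990478 + 0.4554×0.25694761 = 0.389262
  M+4: 0.5446×0.24314761 + 0.4554×0.49990478 = 0.360075
  M+6: 0.4554×0.24314761 = 0.110729
Scale to base peak (0.389262) = 100: 35.9 : 100.0 : 92.5 : 28.4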